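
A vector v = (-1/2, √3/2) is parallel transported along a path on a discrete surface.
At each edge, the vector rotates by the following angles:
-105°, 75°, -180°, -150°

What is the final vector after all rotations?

Total rotation: (-105°) + 75° + (-180°) + (-150°) = -360° ≡ 0° (mod 360°). Final vector: (-0.5000, 0.8660)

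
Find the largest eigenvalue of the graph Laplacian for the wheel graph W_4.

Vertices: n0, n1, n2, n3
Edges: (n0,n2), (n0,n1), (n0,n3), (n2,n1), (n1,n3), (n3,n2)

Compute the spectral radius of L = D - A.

The wheel W_4 is the join K_1 ∨ C_3 (a hub joined to every vertex of a cycle of length 3). For a join G ∨ H (G on p vertices, H on q vertices) the Laplacian spectrum is 0, p+q, the eigenvalues of L(G) other than one 0 each shifted by +q, and the eigenvalues of L(H) other than one 0 each shifted by +p. With G = K_1 (p = 1, nothing left after dropping its 0) and H = C_3 (q = 3, eigenvalues 2 − 2cos(2πk/3), k = 0, …, 2; drop k = 0), the spectrum of W_4 is 0, 4, and 1 + (2 − 2cos(2πk/3)) = 3 − 2cos(2πk/3) for k = 1, …, 2:
k=1: 3 − 2cos(2π/3) = 4.0; k=2: 3 − 2cos(4π/3) = 4.0.
Laplacian eigenvalues: [0.0, 4.0, 4.0, 4.0]. Largest eigenvalue (spectral radius) = 4.0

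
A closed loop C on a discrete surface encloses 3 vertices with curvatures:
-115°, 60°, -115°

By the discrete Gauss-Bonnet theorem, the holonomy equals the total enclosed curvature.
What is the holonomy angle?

Holonomy = total enclosed curvature = (-115°) + 60° + (-115°) = -170°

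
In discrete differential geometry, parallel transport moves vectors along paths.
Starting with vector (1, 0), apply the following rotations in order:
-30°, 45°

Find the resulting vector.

Total rotation: (-30°) + 45° = 15°. Final vector: (0.9659, 0.2588)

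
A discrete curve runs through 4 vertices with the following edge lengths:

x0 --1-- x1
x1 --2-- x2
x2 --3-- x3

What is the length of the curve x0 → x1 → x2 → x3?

Arc length = 1 + 2 + 3 = 6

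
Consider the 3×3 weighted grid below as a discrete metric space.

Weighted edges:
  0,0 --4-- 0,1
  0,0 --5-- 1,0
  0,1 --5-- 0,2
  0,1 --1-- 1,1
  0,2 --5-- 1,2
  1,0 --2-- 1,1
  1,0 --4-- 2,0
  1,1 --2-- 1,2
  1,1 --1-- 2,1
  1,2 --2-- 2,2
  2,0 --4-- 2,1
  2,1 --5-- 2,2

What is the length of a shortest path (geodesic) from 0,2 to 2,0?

Shortest path: 0,2 → 0,1 → 1,1 → 2,1 → 2,0, total weight = 11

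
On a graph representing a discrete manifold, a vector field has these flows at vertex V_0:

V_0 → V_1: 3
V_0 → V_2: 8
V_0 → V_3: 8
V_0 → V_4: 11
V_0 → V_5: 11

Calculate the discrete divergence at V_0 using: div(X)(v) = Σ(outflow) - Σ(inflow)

Divergence = sum of outgoing flows = 3 + 8 + 8 + 11 + 11 = 41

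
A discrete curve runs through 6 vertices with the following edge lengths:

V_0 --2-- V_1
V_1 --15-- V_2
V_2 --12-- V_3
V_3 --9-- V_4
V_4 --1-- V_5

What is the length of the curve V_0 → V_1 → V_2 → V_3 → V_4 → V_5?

Arc length = 2 + 15 + 12 + 9 + 1 = 39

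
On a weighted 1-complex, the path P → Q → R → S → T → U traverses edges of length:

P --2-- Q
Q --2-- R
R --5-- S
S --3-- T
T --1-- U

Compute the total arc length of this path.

Arc length = 2 + 2 + 5 + 3 + 1 = 13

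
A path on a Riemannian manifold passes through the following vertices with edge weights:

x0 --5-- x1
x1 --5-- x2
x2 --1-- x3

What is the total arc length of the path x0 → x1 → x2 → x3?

Arc length = 5 + 5 + 1 = 11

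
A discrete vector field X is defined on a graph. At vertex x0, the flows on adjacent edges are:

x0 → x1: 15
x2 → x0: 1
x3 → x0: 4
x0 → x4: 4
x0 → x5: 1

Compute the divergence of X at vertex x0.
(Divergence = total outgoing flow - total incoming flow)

Divergence = sum of outgoing flows = 15 + (-1) + (-4) + 4 + 1 = 15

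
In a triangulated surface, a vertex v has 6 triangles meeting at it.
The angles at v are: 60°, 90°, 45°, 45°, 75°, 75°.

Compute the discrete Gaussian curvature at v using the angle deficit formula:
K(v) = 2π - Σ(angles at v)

Sum of angles = 390°. K = 360° - 390° = -30°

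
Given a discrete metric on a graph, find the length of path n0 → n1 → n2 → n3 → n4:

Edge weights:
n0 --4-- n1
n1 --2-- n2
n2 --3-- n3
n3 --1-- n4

Arc length = 4 + 2 + 3 + 1 = 10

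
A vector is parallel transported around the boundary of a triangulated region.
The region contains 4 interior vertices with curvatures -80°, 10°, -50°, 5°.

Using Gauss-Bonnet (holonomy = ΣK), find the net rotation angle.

Holonomy = total enclosed curvature = (-80°) + 10° + (-50°) + 5° = -115°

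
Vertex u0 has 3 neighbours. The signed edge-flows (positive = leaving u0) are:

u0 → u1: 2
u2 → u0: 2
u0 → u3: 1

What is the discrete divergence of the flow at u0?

Divergence = sum of outgoing flows = 2 + (-2) + 1 = 1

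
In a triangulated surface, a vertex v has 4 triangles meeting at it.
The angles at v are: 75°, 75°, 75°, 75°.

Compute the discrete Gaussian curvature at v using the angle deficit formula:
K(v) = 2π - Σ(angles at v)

Sum of angles = 300°. K = 360° - 300° = 60° = π/3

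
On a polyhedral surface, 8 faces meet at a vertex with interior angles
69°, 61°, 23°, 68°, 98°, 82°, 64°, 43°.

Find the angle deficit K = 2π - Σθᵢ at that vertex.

Sum of angles = 508°. K = 360° - 508° = -148° = -37π/45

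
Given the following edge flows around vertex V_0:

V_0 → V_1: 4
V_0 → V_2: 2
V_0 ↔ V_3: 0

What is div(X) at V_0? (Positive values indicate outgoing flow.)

Divergence = sum of outgoing flows = 4 + 2 + 0 = 6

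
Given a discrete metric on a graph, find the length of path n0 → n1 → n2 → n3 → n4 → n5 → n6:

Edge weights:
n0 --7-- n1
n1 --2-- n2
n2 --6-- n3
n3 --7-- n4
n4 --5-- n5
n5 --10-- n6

Arc length = 7 + 2 + 6 + 7 + 5 + 10 = 37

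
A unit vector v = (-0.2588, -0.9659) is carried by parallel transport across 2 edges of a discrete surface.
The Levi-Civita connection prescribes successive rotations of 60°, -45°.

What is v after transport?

Total rotation: 60° + (-45°) = 15°. Final vector: (0, -1)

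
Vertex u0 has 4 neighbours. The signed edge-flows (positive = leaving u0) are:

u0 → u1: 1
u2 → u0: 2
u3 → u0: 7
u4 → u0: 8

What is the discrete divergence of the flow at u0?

Divergence = sum of outgoing flows = 1 + (-2) + (-7) + (-8) = -16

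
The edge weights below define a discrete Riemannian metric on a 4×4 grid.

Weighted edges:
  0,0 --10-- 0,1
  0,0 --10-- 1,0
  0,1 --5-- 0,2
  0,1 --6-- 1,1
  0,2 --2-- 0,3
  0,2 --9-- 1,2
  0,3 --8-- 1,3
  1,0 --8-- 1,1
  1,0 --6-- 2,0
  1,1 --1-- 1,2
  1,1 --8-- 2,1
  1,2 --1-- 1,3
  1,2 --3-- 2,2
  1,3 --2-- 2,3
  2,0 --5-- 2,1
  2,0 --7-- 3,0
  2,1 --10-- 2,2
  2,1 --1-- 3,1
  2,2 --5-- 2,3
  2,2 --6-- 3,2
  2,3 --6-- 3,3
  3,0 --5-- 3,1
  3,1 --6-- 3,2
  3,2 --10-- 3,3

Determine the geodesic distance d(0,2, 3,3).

Shortest path: 0,2 → 0,3 → 1,3 → 2,3 → 3,3, total weight = 18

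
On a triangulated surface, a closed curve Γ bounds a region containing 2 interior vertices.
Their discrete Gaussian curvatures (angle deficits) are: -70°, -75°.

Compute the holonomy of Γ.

Holonomy = total enclosed curvature = (-70°) + (-75°) = -145°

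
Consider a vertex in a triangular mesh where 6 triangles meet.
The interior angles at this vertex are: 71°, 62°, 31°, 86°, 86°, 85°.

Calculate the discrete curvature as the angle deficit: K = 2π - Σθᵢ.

Sum of angles = 421°. K = 360° - 421° = -61° = -61π/180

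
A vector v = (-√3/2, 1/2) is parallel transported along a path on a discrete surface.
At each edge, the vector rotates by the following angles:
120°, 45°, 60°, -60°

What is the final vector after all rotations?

Total rotation: 120° + 45° + 60° + (-60°) = 165°. Final vector: (0.7071, -0.7071)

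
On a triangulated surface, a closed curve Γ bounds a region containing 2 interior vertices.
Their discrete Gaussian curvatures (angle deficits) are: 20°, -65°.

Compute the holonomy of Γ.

Holonomy = total enclosed curvature = 20° + (-65°) = -45°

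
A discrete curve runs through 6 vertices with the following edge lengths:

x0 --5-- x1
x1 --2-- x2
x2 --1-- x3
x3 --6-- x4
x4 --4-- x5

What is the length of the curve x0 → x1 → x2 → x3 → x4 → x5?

Arc length = 5 + 2 + 1 + 6 + 4 = 18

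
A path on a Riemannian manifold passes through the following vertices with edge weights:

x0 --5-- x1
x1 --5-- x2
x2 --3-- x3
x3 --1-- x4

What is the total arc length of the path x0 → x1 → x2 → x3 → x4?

Arc length = 5 + 5 + 3 + 1 = 14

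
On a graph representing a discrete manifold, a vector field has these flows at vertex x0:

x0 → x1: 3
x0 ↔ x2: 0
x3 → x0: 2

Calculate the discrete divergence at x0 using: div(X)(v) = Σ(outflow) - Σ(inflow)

Divergence = sum of outgoing flows = 3 + 0 + (-2) = 1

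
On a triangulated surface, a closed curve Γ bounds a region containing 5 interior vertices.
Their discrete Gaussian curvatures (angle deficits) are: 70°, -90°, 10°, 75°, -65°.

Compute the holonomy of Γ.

Holonomy = total enclosed curvature = 70° + (-90°) + 10° + 75° + (-65°) = 0°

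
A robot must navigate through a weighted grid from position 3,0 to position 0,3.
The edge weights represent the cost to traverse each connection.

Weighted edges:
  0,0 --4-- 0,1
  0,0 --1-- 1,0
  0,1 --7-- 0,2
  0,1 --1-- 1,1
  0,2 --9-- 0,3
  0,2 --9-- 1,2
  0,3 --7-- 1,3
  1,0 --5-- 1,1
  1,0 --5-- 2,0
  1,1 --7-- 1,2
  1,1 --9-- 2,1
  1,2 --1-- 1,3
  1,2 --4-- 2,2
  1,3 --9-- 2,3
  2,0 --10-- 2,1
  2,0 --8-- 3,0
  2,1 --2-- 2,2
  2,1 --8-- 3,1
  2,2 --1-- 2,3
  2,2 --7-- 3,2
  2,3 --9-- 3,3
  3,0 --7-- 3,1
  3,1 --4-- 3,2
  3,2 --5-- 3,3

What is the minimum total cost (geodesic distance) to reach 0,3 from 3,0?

Shortest path: 3,0 → 3,1 → 2,1 → 2,2 → 1,2 → 1,3 → 0,3, total weight = 29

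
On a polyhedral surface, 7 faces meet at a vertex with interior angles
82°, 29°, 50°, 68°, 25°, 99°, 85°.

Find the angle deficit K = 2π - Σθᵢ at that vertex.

Sum of angles = 438°. K = 360° - 438° = -78° = -13π/30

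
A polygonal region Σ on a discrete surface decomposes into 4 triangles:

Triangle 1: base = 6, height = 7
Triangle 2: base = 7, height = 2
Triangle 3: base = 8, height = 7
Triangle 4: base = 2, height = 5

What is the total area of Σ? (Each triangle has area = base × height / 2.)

(1/2)×6×7 + (1/2)×7×2 + (1/2)×8×7 + (1/2)×2×5 = 61.0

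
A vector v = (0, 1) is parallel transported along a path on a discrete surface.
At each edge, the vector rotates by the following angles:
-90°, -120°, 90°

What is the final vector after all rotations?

Total rotation: (-90°) + (-120°) + 90° = -120°. Final vector: (0.8660, -0.5000)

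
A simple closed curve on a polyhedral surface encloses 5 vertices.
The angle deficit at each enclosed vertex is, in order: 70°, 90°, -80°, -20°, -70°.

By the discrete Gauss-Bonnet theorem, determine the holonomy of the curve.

Holonomy = total enclosed curvature = 70° + 90° + (-80°) + (-20°) + (-70°) = -10°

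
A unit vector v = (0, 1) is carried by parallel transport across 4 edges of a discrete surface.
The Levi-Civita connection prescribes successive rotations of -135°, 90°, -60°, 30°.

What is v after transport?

Total rotation: (-135°) + 90° + (-60°) + 30° = -75°. Final vector: (0.9659, 0.2588)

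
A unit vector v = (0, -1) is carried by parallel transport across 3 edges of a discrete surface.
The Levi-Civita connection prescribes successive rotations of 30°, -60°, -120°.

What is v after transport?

Total rotation: 30° + (-60°) + (-120°) = -150°. Final vector: (-0.5000, 0.8660)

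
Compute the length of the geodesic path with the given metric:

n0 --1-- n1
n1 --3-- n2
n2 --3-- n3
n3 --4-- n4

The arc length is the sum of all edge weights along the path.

Arc length = 1 + 3 + 3 + 4 = 11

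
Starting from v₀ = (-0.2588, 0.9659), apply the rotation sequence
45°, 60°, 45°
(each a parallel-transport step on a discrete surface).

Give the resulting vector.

Total rotation: 45° + 60° + 45° = 150°. Final vector: (-0.2588, -0.9659)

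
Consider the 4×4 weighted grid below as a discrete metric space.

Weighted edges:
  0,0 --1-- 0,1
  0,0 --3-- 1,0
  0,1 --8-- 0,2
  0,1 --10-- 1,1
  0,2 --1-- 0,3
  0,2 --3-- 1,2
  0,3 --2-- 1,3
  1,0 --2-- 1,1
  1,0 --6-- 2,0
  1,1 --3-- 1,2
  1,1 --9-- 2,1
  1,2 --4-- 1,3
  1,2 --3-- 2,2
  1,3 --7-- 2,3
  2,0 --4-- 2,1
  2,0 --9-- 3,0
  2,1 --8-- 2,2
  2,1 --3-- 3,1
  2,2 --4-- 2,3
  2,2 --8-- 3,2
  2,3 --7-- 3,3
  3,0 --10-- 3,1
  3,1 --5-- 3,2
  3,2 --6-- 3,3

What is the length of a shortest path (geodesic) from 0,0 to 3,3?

Shortest path: 0,0 → 1,0 → 1,1 → 1,2 → 2,2 → 2,3 → 3,3, total weight = 22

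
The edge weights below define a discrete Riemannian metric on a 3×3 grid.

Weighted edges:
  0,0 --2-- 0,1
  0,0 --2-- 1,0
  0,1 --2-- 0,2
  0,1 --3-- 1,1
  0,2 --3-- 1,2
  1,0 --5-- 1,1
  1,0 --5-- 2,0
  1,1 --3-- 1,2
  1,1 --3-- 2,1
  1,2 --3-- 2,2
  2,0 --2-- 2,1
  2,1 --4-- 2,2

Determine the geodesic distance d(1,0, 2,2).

Shortest path: 1,0 → 2,0 → 2,1 → 2,2, total weight = 11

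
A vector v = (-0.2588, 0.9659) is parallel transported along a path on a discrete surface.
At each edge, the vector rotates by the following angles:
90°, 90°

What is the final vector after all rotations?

Total rotation: 90° + 90° = 180°. Final vector: (0.2588, -0.9659)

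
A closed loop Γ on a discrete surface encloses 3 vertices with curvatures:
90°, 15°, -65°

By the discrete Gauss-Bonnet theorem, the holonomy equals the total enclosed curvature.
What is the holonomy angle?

Holonomy = total enclosed curvature = 90° + 15° + (-65°) = 40°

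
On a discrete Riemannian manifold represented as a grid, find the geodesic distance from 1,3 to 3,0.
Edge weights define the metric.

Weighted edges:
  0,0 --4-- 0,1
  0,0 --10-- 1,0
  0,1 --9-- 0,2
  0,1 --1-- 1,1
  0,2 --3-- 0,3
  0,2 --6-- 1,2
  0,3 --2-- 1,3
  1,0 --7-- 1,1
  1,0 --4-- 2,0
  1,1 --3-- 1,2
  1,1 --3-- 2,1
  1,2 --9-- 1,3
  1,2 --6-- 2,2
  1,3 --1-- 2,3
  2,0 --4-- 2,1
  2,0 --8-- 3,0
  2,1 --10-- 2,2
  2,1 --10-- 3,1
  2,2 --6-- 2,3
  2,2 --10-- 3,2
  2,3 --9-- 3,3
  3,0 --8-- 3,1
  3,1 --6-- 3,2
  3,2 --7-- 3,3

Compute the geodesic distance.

Shortest path: 1,3 → 1,2 → 1,1 → 2,1 → 2,0 → 3,0, total weight = 27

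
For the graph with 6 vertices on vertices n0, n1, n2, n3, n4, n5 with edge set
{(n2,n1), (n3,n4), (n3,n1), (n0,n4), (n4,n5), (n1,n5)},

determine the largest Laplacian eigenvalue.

Degrees: deg(n0) = 1, deg(n1) = 3, deg(n2) = 1, deg(n3) = 2, deg(n4) = 3, deg(n5) = 2.
L = D − A with rows/columns ordered (n0, n1, n2, n3, n4, n5):
  [ 1,  0,  0,  0, -1,  0]
  [ 0,  3, -1, -1,  0, -1]
  [ 0, -1,  1,  0,  0,  0]
  [ 0, -1,  0,  2, -1,  0]
  [-1,  0,  0, -1,  3, -1]
  [ 0, -1,  0,  0, -1,  2]
Characteristic polynomial: det(λI − L) = λ(λ² − 4λ + 2)(λ² − 6λ + 6)(λ − 2).
Roots: λ = 0; (λ² − 4λ + 2) = 0 ⇒ λ = 2 ± √2 ≈ 0.5858, 3.4142; (λ² − 6λ + 6) = 0 ⇒ λ = 3 ± √3 ≈ 1.2679, 4.7321; (λ − 2) = 0 ⇒ λ = 2.
(Check: the roots sum (with multiplicity) to 12, matching trace L = Σdeg = 2·6 = 12.)
Laplacian eigenvalues: [0.0, 0.5858, 1.2679, 2.0, 3.4142, 4.7321]. Largest eigenvalue (spectral radius) = 4.7321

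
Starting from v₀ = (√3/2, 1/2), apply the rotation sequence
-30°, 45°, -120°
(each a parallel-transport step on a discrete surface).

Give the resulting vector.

Total rotation: (-30°) + 45° + (-120°) = -105°. Final vector: (0.2588, -0.9659)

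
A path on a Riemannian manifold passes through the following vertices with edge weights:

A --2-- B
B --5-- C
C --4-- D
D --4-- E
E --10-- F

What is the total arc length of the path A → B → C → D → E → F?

Arc length = 2 + 5 + 4 + 4 + 10 = 25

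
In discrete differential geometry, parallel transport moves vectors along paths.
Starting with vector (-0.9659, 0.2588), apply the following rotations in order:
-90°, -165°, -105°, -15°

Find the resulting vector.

Total rotation: (-90°) + (-165°) + (-105°) + (-15°) = -375° ≡ -15° (mod 360°). Final vector: (-0.8660, 0.5000)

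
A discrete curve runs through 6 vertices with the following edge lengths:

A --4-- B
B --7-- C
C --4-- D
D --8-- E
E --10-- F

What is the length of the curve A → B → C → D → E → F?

Arc length = 4 + 7 + 4 + 8 + 10 = 33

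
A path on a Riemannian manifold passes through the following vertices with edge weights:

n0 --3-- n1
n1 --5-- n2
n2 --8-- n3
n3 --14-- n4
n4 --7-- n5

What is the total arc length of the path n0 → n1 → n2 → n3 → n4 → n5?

Arc length = 3 + 5 + 8 + 14 + 7 = 37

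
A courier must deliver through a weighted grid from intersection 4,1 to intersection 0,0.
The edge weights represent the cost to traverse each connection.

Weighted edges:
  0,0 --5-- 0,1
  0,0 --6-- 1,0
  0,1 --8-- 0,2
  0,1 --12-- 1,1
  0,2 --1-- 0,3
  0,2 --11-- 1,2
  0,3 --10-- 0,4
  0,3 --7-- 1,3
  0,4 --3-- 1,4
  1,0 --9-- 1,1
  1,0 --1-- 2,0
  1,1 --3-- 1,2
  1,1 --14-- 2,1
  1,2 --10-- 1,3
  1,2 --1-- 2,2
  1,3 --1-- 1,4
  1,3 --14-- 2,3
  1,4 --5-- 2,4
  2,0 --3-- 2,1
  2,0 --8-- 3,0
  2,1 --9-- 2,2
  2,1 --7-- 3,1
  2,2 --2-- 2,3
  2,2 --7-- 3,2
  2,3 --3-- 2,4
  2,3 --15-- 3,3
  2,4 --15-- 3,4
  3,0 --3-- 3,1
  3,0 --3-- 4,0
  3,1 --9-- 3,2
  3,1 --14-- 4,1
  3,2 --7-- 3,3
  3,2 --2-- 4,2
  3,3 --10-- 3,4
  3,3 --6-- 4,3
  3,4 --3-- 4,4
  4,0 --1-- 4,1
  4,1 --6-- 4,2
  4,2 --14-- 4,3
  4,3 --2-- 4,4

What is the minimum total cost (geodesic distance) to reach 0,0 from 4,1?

Shortest path: 4,1 → 4,0 → 3,0 → 2,0 → 1,0 → 0,0, total weight = 19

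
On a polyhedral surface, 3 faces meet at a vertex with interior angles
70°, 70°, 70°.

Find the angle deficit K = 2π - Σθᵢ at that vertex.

Sum of angles = 210°. K = 360° - 210° = 150°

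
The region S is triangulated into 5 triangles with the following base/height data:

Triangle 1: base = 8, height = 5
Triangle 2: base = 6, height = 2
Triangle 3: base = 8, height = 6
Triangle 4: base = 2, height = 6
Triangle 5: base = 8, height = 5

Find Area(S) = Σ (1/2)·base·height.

(1/2)×8×5 + (1/2)×6×2 + (1/2)×8×6 + (1/2)×2×6 + (1/2)×8×5 = 76.0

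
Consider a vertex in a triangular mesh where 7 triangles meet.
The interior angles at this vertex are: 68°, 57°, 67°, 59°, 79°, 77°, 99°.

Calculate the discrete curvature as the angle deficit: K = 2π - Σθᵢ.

Sum of angles = 506°. K = 360° - 506° = -146° = -73π/90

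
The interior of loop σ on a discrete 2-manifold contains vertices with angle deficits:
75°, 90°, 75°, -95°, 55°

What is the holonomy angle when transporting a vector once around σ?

Holonomy = total enclosed curvature = 75° + 90° + 75° + (-95°) + 55° = 200°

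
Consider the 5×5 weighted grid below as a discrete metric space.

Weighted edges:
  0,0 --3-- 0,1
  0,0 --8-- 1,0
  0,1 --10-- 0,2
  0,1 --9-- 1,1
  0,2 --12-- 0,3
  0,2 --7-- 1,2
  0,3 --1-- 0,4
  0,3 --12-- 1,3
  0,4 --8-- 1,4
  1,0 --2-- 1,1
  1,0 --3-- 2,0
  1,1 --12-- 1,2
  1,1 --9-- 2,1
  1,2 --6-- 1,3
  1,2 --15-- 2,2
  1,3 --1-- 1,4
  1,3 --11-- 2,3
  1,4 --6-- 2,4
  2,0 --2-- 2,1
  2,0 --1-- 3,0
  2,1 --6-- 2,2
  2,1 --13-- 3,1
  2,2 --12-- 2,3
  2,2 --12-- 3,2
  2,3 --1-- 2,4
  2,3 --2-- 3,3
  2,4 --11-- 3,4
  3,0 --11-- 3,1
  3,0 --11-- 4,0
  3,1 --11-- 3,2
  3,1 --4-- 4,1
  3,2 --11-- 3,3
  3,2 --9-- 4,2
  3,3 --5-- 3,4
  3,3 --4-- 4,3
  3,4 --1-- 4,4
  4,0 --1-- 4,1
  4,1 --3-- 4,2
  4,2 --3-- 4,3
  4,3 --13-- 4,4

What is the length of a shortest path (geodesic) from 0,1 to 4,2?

Shortest path: 0,1 → 0,0 → 1,0 → 2,0 → 3,0 → 4,0 → 4,1 → 4,2, total weight = 30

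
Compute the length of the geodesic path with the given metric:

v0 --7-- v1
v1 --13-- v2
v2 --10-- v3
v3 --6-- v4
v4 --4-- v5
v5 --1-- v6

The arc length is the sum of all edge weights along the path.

Arc length = 7 + 13 + 10 + 6 + 4 + 1 = 41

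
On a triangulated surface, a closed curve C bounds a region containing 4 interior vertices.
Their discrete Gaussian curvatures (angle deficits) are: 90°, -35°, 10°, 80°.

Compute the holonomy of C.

Holonomy = total enclosed curvature = 90° + (-35°) + 10° + 80° = 145°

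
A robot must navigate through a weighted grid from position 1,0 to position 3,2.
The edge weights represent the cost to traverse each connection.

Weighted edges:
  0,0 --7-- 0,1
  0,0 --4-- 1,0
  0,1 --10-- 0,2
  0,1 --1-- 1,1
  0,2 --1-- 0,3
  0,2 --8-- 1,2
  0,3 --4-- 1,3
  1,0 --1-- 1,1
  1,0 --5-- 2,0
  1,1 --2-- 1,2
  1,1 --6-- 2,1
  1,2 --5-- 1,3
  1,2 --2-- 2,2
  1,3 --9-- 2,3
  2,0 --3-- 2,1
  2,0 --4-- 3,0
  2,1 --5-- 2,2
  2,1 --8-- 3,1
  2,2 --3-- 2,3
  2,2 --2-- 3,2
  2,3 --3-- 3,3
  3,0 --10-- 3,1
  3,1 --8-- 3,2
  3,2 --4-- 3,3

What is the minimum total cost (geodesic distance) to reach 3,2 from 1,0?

Shortest path: 1,0 → 1,1 → 1,2 → 2,2 → 3,2, total weight = 7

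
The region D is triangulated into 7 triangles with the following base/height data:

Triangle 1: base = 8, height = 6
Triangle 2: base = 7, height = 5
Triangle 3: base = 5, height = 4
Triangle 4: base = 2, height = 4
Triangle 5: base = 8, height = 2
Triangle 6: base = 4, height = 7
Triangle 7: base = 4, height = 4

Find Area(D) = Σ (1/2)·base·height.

(1/2)×8×6 + (1/2)×7×5 + (1/2)×5×4 + (1/2)×2×4 + (1/2)×8×2 + (1/2)×4×7 + (1/2)×4×4 = 85.5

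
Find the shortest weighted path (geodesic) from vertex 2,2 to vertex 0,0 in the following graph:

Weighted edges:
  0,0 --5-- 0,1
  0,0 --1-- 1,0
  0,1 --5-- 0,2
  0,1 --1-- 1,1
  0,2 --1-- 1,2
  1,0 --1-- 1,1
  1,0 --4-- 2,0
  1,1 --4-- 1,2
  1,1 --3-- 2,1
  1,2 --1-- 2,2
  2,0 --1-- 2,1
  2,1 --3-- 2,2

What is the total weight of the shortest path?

Shortest path: 2,2 → 1,2 → 1,1 → 1,0 → 0,0, total weight = 7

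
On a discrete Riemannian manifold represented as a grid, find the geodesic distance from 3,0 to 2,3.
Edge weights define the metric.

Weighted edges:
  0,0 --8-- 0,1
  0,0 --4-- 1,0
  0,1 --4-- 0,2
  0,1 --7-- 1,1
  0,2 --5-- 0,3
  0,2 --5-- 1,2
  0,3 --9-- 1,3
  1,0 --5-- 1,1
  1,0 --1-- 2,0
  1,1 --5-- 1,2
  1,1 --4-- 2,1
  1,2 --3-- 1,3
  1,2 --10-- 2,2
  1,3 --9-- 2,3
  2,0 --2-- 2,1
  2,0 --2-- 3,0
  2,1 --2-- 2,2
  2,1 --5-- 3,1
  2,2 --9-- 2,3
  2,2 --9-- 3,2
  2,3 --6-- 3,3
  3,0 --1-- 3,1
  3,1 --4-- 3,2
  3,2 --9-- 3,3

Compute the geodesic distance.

Shortest path: 3,0 → 2,0 → 2,1 → 2,2 → 2,3, total weight = 15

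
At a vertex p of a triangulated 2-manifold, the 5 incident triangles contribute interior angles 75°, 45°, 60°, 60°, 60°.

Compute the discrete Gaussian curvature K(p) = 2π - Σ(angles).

Sum of angles = 300°. K = 360° - 300° = 60°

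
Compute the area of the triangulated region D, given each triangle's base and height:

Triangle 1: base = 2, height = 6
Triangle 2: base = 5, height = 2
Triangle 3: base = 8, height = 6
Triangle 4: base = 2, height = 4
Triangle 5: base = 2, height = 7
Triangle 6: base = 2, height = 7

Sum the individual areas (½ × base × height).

(1/2)×2×6 + (1/2)×5×2 + (1/2)×8×6 + (1/2)×2×4 + (1/2)×2×7 + (1/2)×2×7 = 53.0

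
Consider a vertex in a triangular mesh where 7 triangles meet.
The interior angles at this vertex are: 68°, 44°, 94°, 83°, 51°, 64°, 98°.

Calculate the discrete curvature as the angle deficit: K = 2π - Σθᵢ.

Sum of angles = 502°. K = 360° - 502° = -142° = -71π/90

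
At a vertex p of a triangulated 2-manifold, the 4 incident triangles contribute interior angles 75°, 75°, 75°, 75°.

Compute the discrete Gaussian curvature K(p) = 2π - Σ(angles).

Sum of angles = 300°. K = 360° - 300° = 60° = π/3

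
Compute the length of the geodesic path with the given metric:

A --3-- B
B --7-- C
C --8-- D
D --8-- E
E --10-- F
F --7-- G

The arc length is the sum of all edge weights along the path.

Arc length = 3 + 7 + 8 + 8 + 10 + 7 = 43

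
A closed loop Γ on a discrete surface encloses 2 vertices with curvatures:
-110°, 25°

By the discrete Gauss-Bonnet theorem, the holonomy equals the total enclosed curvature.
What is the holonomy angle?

Holonomy = total enclosed curvature = (-110°) + 25° = -85°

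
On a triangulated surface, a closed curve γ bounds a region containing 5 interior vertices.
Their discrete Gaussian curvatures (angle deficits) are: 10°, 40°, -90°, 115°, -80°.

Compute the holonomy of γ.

Holonomy = total enclosed curvature = 10° + 40° + (-90°) + 115° + (-80°) = -5°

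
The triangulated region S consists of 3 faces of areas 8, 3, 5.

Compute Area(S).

8 + 3 + 5 = 16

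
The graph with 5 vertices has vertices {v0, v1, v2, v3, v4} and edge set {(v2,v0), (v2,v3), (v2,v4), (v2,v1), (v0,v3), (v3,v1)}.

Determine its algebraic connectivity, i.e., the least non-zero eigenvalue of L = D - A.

Degrees: deg(v0) = 2, deg(v1) = 2, deg(v2) = 4, deg(v3) = 3, deg(v4) = 1.
L = D − A with rows/columns ordered (v0, v1, v2, v3, v4):
  [ 2,  0, -1, -1,  0]
  [ 0,  2, -1, -1,  0]
  [-1, -1,  4, -1, -1]
  [-1, -1, -1,  3,  0]
  [ 0,  0, -1,  0,  1]
Characteristic polynomial: det(λI − L) = λ(λ − 1)(λ − 2)(λ − 4)(λ − 5).
Roots: λ = 0; (λ − 1) = 0 ⇒ λ = 1; (λ − 2) = 0 ⇒ λ = 2; (λ − 4) = 0 ⇒ λ = 4; (λ − 5) = 0 ⇒ λ = 5.
(Check: the roots sum (with multiplicity) to 12, matching trace L = Σdeg = 2·6 = 12.)
Laplacian eigenvalues: [0.0, 1.0, 2.0, 4.0, 5.0]. Algebraic connectivity (smallest non-zero eigenvalue) = 1.0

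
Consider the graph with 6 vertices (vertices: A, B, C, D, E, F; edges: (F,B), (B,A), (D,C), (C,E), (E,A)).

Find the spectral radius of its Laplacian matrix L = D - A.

Degrees: deg(A) = 2, deg(B) = 2, deg(C) = 2, deg(D) = 1, deg(E) = 2, deg(F) = 1.
L = D − A with rows/columns ordered (A, B, C, D, E, F):
  [ 2, -1,  0,  0, -1,  0]
  [-1,  2,  0,  0,  0, -1]
  [ 0,  0,  2, -1, -1,  0]
  [ 0,  0, -1,  1,  0,  0]
  [-1,  0, -1,  0,  2,  0]
  [ 0, -1,  0,  0,  0,  1]
Characteristic polynomial: det(λI − L) = λ(λ² − 4λ + 1)(λ − 1)(λ − 2)(λ − 3).
Roots: λ = 0; (λ² − 4λ + 1) = 0 ⇒ λ = 2 ± √3 ≈ 0.2679, 3.7321; (λ − 1) = 0 ⇒ λ = 1; (λ − 2) = 0 ⇒ λ = 2; (λ − 3) = 0 ⇒ λ = 3.
(Check: the roots sum (with multiplicity) to 10, matching trace L = Σdeg = 2·5 = 10.)
Laplacian eigenvalues: [0.0, 0.2679, 1.0, 2.0, 3.0, 3.7321]. Largest eigenvalue (spectral radius) = 3.7321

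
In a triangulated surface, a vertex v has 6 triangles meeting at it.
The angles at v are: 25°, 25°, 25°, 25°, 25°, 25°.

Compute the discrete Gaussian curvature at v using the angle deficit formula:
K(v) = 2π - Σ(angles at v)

Sum of angles = 150°. K = 360° - 150° = 210° = 7π/6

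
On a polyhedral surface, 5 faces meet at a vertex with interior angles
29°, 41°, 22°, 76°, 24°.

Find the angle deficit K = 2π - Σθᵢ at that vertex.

Sum of angles = 192°. K = 360° - 192° = 168° = 14π/15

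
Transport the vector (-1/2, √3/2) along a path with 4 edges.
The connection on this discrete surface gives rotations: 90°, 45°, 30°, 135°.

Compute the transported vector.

Total rotation: 90° + 45° + 30° + 135° = 300° ≡ -60° (mod 360°). Final vector: (0.5000, 0.8660)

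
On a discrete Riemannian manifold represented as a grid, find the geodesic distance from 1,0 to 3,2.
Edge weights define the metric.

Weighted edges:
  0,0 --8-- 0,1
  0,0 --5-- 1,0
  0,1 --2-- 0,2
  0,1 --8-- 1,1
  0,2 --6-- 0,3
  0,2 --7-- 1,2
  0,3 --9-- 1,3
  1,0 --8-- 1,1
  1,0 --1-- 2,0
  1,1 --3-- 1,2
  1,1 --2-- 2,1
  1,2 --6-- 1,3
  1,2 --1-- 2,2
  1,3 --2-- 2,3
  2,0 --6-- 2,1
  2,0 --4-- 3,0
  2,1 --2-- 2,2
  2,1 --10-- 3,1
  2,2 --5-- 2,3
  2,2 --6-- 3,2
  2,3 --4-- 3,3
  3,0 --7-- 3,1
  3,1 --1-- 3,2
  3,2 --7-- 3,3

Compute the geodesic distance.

Shortest path: 1,0 → 2,0 → 3,0 → 3,1 → 3,2, total weight = 13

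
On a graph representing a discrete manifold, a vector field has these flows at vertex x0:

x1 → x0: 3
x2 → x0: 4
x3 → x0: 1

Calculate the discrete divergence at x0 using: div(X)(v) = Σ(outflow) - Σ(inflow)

Divergence = sum of outgoing flows = (-3) + (-4) + (-1) = -8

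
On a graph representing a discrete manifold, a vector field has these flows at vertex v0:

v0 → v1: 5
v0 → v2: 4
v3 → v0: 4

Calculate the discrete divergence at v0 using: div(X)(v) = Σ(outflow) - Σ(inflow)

Divergence = sum of outgoing flows = 5 + 4 + (-4) = 5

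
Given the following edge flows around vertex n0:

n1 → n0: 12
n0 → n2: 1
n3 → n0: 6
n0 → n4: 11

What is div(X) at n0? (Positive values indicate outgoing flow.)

Divergence = sum of outgoing flows = (-12) + 1 + (-6) + 11 = -6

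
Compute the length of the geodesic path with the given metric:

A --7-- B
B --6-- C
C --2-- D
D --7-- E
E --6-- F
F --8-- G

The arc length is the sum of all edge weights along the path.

Arc length = 7 + 6 + 2 + 7 + 6 + 8 = 36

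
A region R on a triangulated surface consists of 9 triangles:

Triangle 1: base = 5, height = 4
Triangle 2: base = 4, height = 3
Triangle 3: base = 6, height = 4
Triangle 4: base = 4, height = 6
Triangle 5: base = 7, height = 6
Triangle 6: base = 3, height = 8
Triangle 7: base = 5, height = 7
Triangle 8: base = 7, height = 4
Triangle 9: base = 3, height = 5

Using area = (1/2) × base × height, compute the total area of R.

(1/2)×5×4 + (1/2)×4×3 + (1/2)×6×4 + (1/2)×4×6 + (1/2)×7×6 + (1/2)×3×8 + (1/2)×5×7 + (1/2)×7×4 + (1/2)×3×5 = 112.0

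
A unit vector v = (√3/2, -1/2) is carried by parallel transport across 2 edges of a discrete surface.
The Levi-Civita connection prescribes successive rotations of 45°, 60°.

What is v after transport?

Total rotation: 45° + 60° = 105°. Final vector: (0.2588, 0.9659)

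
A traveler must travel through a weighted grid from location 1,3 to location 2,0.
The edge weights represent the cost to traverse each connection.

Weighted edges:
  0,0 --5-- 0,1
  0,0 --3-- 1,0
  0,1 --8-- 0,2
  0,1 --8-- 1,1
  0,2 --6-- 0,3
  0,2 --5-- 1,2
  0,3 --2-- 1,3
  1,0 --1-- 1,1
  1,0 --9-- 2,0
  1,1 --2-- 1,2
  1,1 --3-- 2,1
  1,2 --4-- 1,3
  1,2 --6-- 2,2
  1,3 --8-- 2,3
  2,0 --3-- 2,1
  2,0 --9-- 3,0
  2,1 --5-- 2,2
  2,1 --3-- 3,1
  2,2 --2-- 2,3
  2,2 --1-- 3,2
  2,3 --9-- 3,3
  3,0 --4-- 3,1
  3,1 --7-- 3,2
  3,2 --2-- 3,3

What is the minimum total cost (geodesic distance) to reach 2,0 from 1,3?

Shortest path: 1,3 → 1,2 → 1,1 → 2,1 → 2,0, total weight = 12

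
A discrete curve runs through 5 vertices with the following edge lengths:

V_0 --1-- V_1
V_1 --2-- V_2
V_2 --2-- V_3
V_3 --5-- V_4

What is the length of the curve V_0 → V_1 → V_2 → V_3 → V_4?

Arc length = 1 + 2 + 2 + 5 = 10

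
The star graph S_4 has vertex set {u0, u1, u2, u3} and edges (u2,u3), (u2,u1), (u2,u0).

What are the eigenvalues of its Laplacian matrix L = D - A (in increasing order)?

The star S_4 is the complete bipartite graph K_{1,3} (one hub of degree 3, 3 leaves of degree 1). The Laplacian spectrum of K_{p,q} is 0, p (multiplicity q−1), q (multiplicity p−1), p+q. With p = 1, q = 3: 0 once, 1 with multiplicity 2, and 4 once. (Check: trace L = sum of degrees = 6 = 2·1 + 4.)
Laplacian eigenvalues (increasing order): [0.0, 1.0, 1.0, 4.0]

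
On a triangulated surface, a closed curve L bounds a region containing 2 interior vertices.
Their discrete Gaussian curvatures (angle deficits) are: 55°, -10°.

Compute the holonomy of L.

Holonomy = total enclosed curvature = 55° + (-10°) = 45°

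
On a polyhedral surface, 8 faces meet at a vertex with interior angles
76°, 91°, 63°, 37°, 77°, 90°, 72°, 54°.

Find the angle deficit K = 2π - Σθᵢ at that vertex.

Sum of angles = 560°. K = 360° - 560° = -200° = -10π/9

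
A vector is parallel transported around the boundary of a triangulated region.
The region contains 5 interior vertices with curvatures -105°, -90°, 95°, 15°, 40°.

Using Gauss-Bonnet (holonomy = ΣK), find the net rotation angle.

Holonomy = total enclosed curvature = (-105°) + (-90°) + 95° + 15° + 40° = -45°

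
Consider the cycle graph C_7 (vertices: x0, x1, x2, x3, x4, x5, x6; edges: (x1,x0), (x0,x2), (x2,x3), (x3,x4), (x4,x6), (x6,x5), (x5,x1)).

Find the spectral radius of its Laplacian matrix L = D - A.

The cycle graph C_n has Laplacian eigenvalues λ_k = 2 − 2cos(2πk/n), k = 0, 1, …, n−1. Here n = 7:
k=0: 2 − 2cos(0) = 0.0; k=1: 2 − 2cos(2π/7) = 0.753; k=2: 2 − 2cos(4π/7) = 2.445; k=3: 2 − 2cos(6π/7) = 3.8019; k=4: 2 − 2cos(8π/7) = 3.8019; k=5: 2 − 2cos(10π/7) = 2.445; k=6: 2 − 2cos(12π/7) = 0.753.
Laplacian eigenvalues: [0.0, 0.753, 0.753, 2.445, 2.445, 3.8019, 3.8019]. Largest eigenvalue (spectral radius) = 3.8019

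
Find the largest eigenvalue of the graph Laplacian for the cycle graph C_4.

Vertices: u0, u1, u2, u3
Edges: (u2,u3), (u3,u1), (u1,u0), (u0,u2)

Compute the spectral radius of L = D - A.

The cycle graph C_n has Laplacian eigenvalues λ_k = 2 − 2cos(2πk/n), k = 0, 1, …, n−1. Here n = 4:
k=0: 2 − 2cos(0) = 0.0; k=1: 2 − 2cos(π/2) = 2.0; k=2: 2 − 2cos(π) = 4.0; k=3: 2 − 2cos(3π/2) = 2.0.
Laplacian eigenvalues: [0.0, 2.0, 2.0, 4.0]. Largest eigenvalue (spectral radius) = 4.0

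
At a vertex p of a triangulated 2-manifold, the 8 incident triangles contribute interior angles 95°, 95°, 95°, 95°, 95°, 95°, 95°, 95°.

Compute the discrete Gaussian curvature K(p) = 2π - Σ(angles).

Sum of angles = 760°. K = 360° - 760° = -400°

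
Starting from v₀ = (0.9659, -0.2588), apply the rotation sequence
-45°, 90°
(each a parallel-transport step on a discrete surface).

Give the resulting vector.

Total rotation: (-45°) + 90° = 45°. Final vector: (0.8660, 0.5000)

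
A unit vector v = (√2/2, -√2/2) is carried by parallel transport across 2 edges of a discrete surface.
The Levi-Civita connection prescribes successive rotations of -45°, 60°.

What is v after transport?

Total rotation: (-45°) + 60° = 15°. Final vector: (0.8660, -0.5000)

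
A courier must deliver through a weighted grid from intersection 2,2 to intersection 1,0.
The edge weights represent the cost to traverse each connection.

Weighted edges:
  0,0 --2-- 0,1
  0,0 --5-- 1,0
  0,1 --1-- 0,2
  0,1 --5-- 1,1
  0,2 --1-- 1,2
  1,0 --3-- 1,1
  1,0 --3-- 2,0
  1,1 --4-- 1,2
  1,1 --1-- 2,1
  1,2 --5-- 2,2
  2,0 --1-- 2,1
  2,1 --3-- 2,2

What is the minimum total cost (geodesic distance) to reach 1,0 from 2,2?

Shortest path: 2,2 → 2,1 → 1,1 → 1,0, total weight = 7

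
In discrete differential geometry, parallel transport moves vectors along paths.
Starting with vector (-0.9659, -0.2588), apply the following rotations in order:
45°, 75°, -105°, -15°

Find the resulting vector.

Total rotation: 45° + 75° + (-105°) + (-15°) = 0°. Final vector: (-0.9659, -0.2588)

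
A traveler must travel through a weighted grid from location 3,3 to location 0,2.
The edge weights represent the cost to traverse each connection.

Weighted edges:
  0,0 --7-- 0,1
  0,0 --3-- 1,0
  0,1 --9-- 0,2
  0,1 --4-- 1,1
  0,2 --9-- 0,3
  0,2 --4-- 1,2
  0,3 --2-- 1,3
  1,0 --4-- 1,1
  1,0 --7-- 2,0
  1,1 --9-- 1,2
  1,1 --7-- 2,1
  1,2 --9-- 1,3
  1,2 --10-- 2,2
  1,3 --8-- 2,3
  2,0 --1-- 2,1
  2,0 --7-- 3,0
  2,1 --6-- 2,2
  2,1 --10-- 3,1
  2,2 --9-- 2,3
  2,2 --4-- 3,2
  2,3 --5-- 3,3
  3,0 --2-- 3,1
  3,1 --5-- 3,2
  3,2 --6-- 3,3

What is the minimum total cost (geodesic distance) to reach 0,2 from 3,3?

Shortest path: 3,3 → 2,3 → 1,3 → 0,3 → 0,2, total weight = 24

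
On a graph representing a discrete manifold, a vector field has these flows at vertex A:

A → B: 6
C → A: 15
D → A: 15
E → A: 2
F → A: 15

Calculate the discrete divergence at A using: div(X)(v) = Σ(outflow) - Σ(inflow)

Divergence = sum of outgoing flows = 6 + (-15) + (-15) + (-2) + (-15) = -41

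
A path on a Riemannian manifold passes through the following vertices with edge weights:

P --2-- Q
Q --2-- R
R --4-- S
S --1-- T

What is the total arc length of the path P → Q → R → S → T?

Arc length = 2 + 2 + 4 + 1 = 9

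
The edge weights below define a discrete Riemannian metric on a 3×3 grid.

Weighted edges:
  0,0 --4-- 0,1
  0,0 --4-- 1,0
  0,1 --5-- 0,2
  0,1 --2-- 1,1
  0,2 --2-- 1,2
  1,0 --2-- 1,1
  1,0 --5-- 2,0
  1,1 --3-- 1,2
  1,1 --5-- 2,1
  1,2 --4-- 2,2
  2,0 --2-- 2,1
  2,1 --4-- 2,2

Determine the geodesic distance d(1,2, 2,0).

Shortest path: 1,2 → 1,1 → 1,0 → 2,0, total weight = 10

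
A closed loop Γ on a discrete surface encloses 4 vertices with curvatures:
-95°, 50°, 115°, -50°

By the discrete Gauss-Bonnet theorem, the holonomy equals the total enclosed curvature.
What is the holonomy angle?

Holonomy = total enclosed curvature = (-95°) + 50° + 115° + (-50°) = 20°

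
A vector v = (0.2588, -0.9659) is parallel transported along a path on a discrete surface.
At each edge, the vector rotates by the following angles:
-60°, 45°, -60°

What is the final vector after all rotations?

Total rotation: (-60°) + 45° + (-60°) = -75°. Final vector: (-0.8660, -0.5000)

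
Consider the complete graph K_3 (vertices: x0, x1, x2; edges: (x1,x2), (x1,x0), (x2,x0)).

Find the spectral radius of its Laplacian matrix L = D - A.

For the complete graph K_n, L = nI − J (J = all-ones matrix). J has eigenvalues n (once, eigenvector 𝟙) and 0 (multiplicity n−1), so L has eigenvalues 0 (once) and n (multiplicity n−1). Here n = 3: eigenvalue 0 once and 3 with multiplicity 2.
Laplacian eigenvalues: [0.0, 3.0, 3.0]. Largest eigenvalue (spectral radius) = 3.0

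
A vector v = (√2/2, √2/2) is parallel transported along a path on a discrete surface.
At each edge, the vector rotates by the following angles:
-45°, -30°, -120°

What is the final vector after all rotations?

Total rotation: (-45°) + (-30°) + (-120°) = -195° ≡ 165° (mod 360°). Final vector: (-0.8660, -0.5000)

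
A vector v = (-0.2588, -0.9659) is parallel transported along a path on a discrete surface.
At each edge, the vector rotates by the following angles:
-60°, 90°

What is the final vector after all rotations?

Total rotation: (-60°) + 90° = 30°. Final vector: (0.2588, -0.9659)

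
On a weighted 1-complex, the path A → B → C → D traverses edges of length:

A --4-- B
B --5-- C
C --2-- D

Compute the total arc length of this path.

Arc length = 4 + 5 + 2 = 11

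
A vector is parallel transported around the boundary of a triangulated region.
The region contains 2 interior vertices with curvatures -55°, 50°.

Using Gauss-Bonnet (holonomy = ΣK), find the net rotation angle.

Holonomy = total enclosed curvature = (-55°) + 50° = -5°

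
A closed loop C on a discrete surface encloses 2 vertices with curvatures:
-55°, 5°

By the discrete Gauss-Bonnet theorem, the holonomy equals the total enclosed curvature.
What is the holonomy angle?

Holonomy = total enclosed curvature = (-55°) + 5° = -50°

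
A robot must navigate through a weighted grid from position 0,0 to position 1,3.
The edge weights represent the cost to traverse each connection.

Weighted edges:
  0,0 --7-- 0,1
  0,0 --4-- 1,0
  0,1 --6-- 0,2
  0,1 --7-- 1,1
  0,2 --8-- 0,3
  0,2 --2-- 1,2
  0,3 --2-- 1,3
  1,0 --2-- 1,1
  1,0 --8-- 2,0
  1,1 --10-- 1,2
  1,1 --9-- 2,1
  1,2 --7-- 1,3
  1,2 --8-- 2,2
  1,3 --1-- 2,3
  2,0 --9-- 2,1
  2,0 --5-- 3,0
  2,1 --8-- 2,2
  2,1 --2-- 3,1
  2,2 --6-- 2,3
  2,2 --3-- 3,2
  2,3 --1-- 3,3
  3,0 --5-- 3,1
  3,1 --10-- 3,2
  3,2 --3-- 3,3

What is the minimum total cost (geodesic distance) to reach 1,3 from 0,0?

Shortest path: 0,0 → 0,1 → 0,2 → 1,2 → 1,3, total weight = 22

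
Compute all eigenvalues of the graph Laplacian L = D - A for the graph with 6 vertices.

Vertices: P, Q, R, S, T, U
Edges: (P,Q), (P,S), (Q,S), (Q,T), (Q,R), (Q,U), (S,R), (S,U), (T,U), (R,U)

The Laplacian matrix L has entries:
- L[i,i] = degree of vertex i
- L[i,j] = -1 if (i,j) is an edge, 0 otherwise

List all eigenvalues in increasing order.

Degrees: deg(P) = 2, deg(Q) = 5, deg(R) = 3, deg(S) = 4, deg(T) = 2, deg(U) = 4.
L = D − A with rows/columns ordered (P, Q, R, S, T, U):
  [ 2, -1,  0, -1,  0,  0]
  [-1,  5, -1, -1, -1, -1]
  [ 0, -1,  3, -1,  0, -1]
  [-1, -1, -1,  4,  0, -1]
  [ 0, -1,  0,  0,  2, -1]
  [ 0, -1, -1, -1, -1,  4]
Characteristic polynomial: det(λI − L) = λ(λ² − 7λ + 9)(λ² − 7λ + 11)(λ − 6).
Roots: λ = 0; (λ² − 7λ + 9) = 0 ⇒ λ = (7 ± √13)/2 ≈ 1.6972, 5.3028; (λ² − 7λ + 11) = 0 ⇒ λ = (7 ± √5)/2 ≈ 2.382, 4.618; (λ − 6) = 0 ⇒ λ = 6.
(Check: the roots sum (with multiplicity) to 20, matching trace L = Σdeg = 2·10 = 20.)
Laplacian eigenvalues (increasing order): [0.0, 1.6972, 2.382, 4.618, 5.3028, 6.0]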